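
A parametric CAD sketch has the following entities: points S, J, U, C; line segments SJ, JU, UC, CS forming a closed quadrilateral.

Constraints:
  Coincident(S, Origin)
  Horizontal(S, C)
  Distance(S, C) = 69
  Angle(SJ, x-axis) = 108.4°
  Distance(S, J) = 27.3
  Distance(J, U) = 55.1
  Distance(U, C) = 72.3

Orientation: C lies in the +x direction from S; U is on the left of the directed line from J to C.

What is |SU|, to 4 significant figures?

70.46

Checks: |JU| = 55.10 ✓; |UC| = 72.30 ✓.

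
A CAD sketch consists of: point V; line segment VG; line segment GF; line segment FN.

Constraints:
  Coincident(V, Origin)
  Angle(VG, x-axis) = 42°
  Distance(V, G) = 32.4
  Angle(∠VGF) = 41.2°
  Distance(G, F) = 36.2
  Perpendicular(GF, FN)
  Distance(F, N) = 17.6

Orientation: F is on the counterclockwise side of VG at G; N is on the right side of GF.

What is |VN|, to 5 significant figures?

40.696

∠VGF = 41.2°, so GF runs at 42.0° + (180° − 41.2°) = 180.80° from the x-axis; with |GF| = 36.2, F = G + 36.2·(cos 180.80°, sin 180.80°) = (-12.119, 21.174). GF is perpendicular to FN; with |FN| = 17.6 on the right of GF, N = F + 17.6·(-0.013962, 0.99990) = (-12.364, 38.773). Then |VN| = |N − V| = 40.696.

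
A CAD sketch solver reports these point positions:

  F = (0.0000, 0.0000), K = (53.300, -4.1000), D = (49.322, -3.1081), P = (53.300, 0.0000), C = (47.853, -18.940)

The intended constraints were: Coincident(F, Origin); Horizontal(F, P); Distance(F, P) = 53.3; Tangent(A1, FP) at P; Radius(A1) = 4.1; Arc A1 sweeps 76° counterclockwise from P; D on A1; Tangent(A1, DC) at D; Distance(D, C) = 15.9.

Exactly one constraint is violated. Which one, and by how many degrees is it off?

Tangent(A1, DC) at D — off by 8.70°.

F = (0.00, 0.00) ✓; F.y = 0.00, P.y = 0.00 ✓; |FP| = 53.30 ✓; ∠(KP, PF) = 90.00° ✓; |KP| = 4.100 ✓; bearing(K→D) − bearing(K→P) = 76.00° ✓; |KD| = 4.100 ✓; ∠(KD, DC) = 81.30° ✗; |DC| = 15.90 ✓.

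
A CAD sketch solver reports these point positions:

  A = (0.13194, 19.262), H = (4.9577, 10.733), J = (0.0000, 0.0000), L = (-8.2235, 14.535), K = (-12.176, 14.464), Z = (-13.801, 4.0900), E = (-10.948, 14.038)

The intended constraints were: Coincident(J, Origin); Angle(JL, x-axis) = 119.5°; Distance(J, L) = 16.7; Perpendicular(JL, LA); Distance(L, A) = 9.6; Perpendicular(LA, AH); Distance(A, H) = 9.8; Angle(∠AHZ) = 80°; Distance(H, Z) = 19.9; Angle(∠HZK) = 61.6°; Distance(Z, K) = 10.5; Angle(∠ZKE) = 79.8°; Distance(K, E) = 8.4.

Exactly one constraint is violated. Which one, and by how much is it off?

Distance(K, E) = 8.4 — off by 7.10.

J = (0.00, 0.00) ✓; JL at 119.5° ✓; |JL| = 16.70 ✓; ∠(JL, LA) = 90.00° ✓; |LA| = 9.600 ✓; ∠(LA, AH) = 90.00° ✓; |AH| = 9.800 ✓; ∠AHZ = 80.00° ✓; |HZ| = 19.90 ✓; ∠HZK = 61.60° ✓; |ZK| = 10.50 ✓; ∠ZKE = 79.77° ✓; |KE| = 1.300 ✗.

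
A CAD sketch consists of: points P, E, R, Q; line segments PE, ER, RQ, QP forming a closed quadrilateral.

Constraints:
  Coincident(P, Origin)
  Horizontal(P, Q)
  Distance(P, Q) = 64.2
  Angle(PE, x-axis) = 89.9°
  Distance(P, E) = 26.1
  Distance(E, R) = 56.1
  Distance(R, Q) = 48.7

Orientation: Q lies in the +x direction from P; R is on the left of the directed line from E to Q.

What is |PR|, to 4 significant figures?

70.23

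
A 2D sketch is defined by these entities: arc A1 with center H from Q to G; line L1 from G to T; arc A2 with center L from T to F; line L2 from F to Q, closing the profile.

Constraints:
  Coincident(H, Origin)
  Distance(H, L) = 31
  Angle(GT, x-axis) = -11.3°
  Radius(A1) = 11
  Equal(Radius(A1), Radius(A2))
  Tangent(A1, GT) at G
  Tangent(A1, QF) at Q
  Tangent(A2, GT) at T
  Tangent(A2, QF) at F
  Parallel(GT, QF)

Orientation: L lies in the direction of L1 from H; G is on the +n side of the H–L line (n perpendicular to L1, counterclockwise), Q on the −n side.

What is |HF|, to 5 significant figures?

32.894

Tangency of A1 to both parallel lines with radius 11.0 puts G and Q at H ± 11.0·n: G = (2.1554, 10.787), Q = (-2.1554, -10.787). Equal radii place T and F the same way about L: T = L + 11.0·n = (32.554, 4.7124), F = L − 11.0·n = (28.244, -16.861). Then |HF| = |F − H| = 32.894.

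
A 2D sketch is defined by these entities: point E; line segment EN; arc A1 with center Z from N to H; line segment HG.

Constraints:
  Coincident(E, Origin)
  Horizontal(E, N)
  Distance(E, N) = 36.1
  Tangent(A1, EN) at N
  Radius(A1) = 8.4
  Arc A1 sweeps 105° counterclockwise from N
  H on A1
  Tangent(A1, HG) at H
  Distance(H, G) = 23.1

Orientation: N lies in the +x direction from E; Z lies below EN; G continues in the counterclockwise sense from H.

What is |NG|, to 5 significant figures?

32.956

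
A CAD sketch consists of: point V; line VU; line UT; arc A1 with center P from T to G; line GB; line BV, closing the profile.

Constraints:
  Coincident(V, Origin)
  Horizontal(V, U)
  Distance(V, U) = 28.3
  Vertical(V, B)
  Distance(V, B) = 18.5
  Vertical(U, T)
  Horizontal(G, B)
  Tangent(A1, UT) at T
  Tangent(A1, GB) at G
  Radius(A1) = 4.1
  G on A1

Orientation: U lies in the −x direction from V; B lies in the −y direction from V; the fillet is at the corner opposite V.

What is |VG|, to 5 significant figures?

30.461

The virtual corner opposite V is at (-28.300, -18.500). A1 meets UT tangentially, so PT is at right angles to UT and tangency of A1 to GB means the radius PG is perpendicular to GB, with radius 4.1, so the center P sits 4.1 in from both sides at P = (-24.200, -14.400). That places the tangent points at T = (-28.300, -14.400) on UT and G = (-24.200, -18.500) on GB. Then |VG| = |G − V| = 30.461.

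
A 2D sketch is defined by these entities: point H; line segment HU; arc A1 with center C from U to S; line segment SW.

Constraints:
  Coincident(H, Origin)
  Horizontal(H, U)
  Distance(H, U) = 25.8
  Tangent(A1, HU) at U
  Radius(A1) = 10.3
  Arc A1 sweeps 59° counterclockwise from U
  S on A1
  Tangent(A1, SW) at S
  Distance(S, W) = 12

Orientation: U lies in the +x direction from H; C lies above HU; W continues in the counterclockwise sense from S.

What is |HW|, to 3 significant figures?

43.6

H is at the origin; H and U share the same y with |HU| = 25.8 and U on the +x side, so U = (25.8, 0.00). Since A1 is tangent to HU there, CU ⟂ HU, so C = U + (0, 10.3) = (25.8, 10.3). On A1, U sits at bearing -90° from C; a 59° counterclockwise sweep puts S at bearing -31°, so S = C + 10.3·(cos -31°, sin -31°) = (34.6, 5.00). Tangency of A1 to SW means the radius CS is perpendicular to SW, so SW runs along (−sin -31°, cos -31°); with |SW| = 12.0, W = (40.8, 15.3). Then |HW| = |W − H| = 43.6.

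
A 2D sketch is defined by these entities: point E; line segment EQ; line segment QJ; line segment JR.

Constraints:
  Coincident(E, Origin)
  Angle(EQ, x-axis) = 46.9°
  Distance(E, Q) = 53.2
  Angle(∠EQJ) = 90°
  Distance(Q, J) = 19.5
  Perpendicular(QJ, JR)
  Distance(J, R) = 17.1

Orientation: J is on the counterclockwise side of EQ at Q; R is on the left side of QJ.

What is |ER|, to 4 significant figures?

41.03

∠EQJ = 90.0°, so QJ runs at 46.9° + (180° − 90.0°) = 136.9° from the x-axis; with |QJ| = 19.5, J = Q + 19.5·(cos 136.9°, sin 136.9°) = (22.11, 52.17). QJ is perpendicular to JR; with |JR| = 17.1 on the left of QJ, R = J + 17.1·(-0.6833, -0.7302) = (10.43, 39.68). Then |ER| = |R − E| = 41.03.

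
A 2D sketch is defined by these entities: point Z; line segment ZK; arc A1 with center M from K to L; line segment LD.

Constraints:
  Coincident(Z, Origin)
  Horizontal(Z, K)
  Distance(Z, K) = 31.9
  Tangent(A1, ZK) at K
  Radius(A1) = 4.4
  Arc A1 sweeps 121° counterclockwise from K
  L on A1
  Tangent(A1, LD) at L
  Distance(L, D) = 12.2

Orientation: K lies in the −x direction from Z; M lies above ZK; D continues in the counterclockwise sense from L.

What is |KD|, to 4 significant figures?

17.31

On A1, K sits at bearing -90° from M; a 121° counterclockwise sweep puts L at bearing 31°, so L = M + 4.4·(cos 31°, sin 31°) = (-28.13, 6.666). Tangency of A1 to LD means the radius ML is perpendicular to LD, so LD runs along (−sin 31°, cos 31°); with |LD| = 12.2, D = (-34.41, 17.12). Then |KD| = |D − K| = 17.31.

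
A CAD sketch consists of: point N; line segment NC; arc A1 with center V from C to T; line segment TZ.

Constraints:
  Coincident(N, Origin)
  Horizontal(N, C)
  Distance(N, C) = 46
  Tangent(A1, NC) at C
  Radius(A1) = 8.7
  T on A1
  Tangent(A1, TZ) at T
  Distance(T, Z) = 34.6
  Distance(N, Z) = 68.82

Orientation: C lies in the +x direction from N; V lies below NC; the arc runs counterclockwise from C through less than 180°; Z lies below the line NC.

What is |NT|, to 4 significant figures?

40.16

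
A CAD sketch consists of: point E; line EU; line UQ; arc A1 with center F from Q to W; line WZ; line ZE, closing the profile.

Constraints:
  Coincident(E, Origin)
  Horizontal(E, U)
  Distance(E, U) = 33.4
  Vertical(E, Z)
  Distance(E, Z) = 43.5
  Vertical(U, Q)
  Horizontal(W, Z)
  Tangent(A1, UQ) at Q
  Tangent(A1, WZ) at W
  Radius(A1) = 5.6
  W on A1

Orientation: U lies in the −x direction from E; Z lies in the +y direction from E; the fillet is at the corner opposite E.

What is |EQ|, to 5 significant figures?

50.517

E is at the origin; E and U share the same y with |EU| = 33.4 and U on the −x side, so U = (-33.400, 0.0000). E and Z share the same x with |EZ| = 43.5 and Z on the +y side, so Z = (0.0000, 43.500). The virtual corner opposite E is at (-33.400, 43.500). Tangency of A1 to UQ means the radius FQ is perpendicular to UQ and since A1 is tangent to WZ there, FW ⟂ WZ, with radius 5.6, so the center F sits 5.6 in from both sides at F = (-27.800, 37.900). That places the tangent points at Q = (-33.400, 37.900) on UQ and W = (-27.800, 43.500) on WZ. Then |EQ| = |Q − E| = 50.517.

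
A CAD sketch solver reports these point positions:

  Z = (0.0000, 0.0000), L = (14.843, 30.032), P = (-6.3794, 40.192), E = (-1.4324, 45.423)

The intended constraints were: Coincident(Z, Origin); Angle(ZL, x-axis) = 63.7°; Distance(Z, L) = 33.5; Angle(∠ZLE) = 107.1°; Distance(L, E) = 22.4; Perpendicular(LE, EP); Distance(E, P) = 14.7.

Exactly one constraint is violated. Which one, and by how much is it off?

Distance(E, P) = 14.7 — off by 7.50.

Z = (0.00, 0.00) ✓; ZL at 63.70° ✓; |ZL| = 33.50 ✓; ∠ZLE = 107.1° ✓; |LE| = 22.40 ✓; ∠(LE, EP) = 90.00° ✓; |EP| = 7.200 ✗.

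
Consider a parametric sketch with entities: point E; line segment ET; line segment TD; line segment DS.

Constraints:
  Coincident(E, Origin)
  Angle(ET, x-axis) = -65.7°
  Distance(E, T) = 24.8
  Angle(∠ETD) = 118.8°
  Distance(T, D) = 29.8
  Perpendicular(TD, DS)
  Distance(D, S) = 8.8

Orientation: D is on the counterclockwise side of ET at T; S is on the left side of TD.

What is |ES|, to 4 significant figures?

43.70

E is at the origin; ET runs at -65.7° with length 24.8, so T = 24.8·(cos -65.7°, sin -65.7°) = (10.21, -22.60). ∠ETD = 118.8°, so TD runs at -65.7° + (180° − 118.8°) = -4.500° from the x-axis; with |TD| = 29.8, D = T + 29.8·(cos -4.500°, sin -4.500°) = (39.91, -24.94). TD ⟂ DS; with |DS| = 8.8 on the left of TD, S = D + 8.8·(0.07846, 0.9969) = (40.60, -16.17). Then |ES| = |S − E| = 43.70.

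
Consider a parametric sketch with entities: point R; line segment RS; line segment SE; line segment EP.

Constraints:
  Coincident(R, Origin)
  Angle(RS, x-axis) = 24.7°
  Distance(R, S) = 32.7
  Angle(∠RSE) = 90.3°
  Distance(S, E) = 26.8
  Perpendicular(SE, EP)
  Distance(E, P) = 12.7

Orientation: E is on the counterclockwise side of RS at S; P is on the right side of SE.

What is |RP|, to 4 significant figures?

52.81

∠RSE = 90.3°, so SE runs at 24.7° + (180° − 90.3°) = 114.4° from the x-axis; with |SE| = 26.8, E = S + 26.8·(cos 114.4°, sin 114.4°) = (18.64, 38.07). The perpendicularity gives EP at right angles to SE; with |EP| = 12.7 on the right of SE, P = E + 12.7·(0.9107, 0.4131) = (30.20, 43.32). Then |RP| = |P − R| = 52.81.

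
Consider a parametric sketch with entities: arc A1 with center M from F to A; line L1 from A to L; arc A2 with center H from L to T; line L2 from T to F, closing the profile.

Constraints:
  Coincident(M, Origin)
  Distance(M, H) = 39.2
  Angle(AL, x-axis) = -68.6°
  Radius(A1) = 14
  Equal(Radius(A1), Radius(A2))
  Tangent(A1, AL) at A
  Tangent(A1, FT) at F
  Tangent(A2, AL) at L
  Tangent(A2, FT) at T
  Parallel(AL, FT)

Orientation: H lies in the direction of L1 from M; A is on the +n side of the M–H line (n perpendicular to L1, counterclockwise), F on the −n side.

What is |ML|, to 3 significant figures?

41.6

Tangency of A1 to both parallel lines with radius 14.0 puts A and F at M ± 14.0·n: A = (13.0, 5.11), F = (-13.0, -5.11). Equal radii place L and T the same way about H: L = H + 14.0·n = (27.3, -31.4), T = H − 14.0·n = (1.27, -41.6). Then |ML| = |L − M| = 41.6.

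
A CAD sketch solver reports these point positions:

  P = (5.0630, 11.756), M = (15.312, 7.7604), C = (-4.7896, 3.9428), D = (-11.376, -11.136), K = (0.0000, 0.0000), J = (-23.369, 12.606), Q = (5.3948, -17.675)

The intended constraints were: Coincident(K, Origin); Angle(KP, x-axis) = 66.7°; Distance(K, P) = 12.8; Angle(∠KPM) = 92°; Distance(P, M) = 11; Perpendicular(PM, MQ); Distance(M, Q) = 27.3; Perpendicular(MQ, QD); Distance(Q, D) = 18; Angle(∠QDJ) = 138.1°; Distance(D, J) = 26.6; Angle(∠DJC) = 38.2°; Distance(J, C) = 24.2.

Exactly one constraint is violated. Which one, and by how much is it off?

Distance(J, C) = 24.2 — off by 3.70.

K = (0.00, 0.00) ✓; KP at 66.70° ✓; |KP| = 12.80 ✓; ∠KPM = 92.00° ✓; |PM| = 11.00 ✓; ∠(PM, MQ) = 90.00° ✓; |MQ| = 27.30 ✓; ∠(MQ, QD) = 90.00° ✓; |QD| = 18.00 ✓; ∠QDJ = 138.1° ✓; |DJ| = 26.60 ✓; ∠DJC = 38.20° ✓; |JC| = 20.50 ✗.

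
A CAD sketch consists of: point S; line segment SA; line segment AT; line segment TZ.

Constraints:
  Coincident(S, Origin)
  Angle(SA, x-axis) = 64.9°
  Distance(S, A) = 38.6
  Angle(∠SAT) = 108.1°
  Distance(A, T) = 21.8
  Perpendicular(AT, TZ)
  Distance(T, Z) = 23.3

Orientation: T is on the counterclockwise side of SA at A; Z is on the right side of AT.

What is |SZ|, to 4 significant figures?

68.85

S is at the origin; SA runs at 64.9° with length 38.6, so A = 38.6·(cos 64.9°, sin 64.9°) = (16.37, 34.95). ∠SAT = 108.1°, so AT runs at 64.9° + (180° − 108.1°) = 136.8° from the x-axis; with |AT| = 21.8, T = A + 21.8·(cos 136.8°, sin 136.8°) = (0.4826, 49.88). AT ⟂ TZ; with |TZ| = 23.3 on the right of AT, Z = T + 23.3·(0.6845, 0.7290) = (16.43, 66.86). Then |SZ| = |Z − S| = 68.85.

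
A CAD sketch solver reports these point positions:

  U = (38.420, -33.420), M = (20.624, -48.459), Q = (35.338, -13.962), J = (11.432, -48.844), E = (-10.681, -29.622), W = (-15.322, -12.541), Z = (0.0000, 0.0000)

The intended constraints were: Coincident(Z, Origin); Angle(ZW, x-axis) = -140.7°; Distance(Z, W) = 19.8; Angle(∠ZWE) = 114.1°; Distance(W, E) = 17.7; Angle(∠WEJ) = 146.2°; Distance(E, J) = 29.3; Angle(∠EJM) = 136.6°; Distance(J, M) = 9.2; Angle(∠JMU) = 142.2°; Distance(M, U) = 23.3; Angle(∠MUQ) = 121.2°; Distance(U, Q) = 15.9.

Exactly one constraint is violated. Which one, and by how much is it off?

Distance(U, Q) = 15.9 — off by 3.80.

Z = (0.00, 0.00) ✓; ZW at -140.7° ✓; |ZW| = 19.80 ✓; ∠ZWE = 114.1° ✓; |WE| = 17.70 ✓; ∠WEJ = 146.2° ✓; |EJ| = 29.30 ✓; ∠EJM = 136.6° ✓; |JM| = 9.200 ✓; ∠JMU = 142.2° ✓; |MU| = 23.30 ✓; ∠MUQ = 121.2° ✓; |UQ| = 19.70 ✗.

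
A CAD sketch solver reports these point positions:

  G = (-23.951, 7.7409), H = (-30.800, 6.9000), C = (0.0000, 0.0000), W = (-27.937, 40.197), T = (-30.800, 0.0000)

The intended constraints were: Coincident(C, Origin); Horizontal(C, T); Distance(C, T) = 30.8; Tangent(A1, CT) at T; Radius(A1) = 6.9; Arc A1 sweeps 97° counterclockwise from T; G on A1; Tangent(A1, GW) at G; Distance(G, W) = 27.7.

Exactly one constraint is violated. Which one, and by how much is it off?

Distance(G, W) = 27.7 — off by 5.00.

C = (0.00, 0.00) ✓; C.y = 0.00, T.y = 0.00 ✓; |CT| = 30.80 ✓; ∠(HT, TC) = 90.00° ✓; |HT| = 6.900 ✓; bearing(H→G) − bearing(H→T) = 97.00° ✓; |HG| = 6.900 ✓; ∠(HG, GW) = 90.00° ✓; |GW| = 32.70 ✗.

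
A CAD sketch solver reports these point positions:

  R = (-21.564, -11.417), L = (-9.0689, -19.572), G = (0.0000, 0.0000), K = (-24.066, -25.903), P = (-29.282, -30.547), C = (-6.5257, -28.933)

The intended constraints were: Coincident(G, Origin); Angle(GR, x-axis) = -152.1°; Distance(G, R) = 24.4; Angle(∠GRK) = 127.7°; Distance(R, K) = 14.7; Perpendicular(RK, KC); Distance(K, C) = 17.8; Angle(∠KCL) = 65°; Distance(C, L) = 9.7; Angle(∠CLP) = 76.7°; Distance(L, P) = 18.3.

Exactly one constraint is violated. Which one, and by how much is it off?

Distance(L, P) = 18.3 — off by 4.70.

G = (0.00, 0.00) ✓; GR at -152.1° ✓; |GR| = 24.40 ✓; ∠GRK = 127.7° ✓; |RK| = 14.70 ✓; ∠(RK, KC) = 90.00° ✓; |KC| = 17.80 ✓; ∠KCL = 65.00° ✓; |CL| = 9.700 ✓; ∠CLP = 76.70° ✓; |LP| = 23.00 ✗.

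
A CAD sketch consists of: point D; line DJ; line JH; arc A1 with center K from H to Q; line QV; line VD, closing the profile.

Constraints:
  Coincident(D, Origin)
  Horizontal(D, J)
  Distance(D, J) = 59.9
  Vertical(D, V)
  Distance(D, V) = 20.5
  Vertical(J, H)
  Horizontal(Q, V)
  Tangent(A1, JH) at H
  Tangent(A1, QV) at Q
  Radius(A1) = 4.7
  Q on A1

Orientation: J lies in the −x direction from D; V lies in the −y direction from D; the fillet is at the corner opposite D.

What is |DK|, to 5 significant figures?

57.417

DV is vertical with |DV| = 20.5 and V on the −y side, so V = (0.0000, -20.500). The virtual corner opposite D is at (-59.900, -20.500). A1 meets JH tangentially, so KH is at right angles to JH and A1 meets QV tangentially, so KQ is at right angles to QV, with radius 4.7, so the center K sits 4.7 in from both sides at K = (-55.200, -15.800). Then |DK| = |K − D| = 57.417.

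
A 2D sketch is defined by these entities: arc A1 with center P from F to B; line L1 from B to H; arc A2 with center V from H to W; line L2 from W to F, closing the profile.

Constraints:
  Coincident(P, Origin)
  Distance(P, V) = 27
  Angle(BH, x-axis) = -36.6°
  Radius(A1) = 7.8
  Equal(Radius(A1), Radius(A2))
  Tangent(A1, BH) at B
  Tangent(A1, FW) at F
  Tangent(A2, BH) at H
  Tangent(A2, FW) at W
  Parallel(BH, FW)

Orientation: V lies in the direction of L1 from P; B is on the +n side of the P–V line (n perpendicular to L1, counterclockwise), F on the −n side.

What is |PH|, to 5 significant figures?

28.104

The slot axis is L1's direction at -36.6°, so u = (cos -36.6°, sin -36.6°) = (0.80282, -0.59622) and n = (−sin -36.6°, cos -36.6°) = (0.59622, 0.80282). P is at the origin and V lies 27.0 along u from P, so V = 27.0·u = (21.676, -16.098). Tangency of A1 to both parallel lines with radius 7.8 puts B and F at P ± 7.8·n: B = (4.6506, 6.2620), F = (-4.6506, -6.2620). Equal radii place H and W the same way about V: H = V + 7.8·n = (26.327, -9.8361), W = V − 7.8·n = (17.026, -22.360). Then |PH| = |H − P| = 28.104.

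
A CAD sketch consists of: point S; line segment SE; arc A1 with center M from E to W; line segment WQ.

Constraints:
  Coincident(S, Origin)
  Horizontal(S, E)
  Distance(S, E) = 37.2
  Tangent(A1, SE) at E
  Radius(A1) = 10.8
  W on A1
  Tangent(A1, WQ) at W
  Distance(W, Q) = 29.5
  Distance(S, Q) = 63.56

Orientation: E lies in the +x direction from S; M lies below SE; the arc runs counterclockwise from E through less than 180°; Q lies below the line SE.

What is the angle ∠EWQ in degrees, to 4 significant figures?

113.2°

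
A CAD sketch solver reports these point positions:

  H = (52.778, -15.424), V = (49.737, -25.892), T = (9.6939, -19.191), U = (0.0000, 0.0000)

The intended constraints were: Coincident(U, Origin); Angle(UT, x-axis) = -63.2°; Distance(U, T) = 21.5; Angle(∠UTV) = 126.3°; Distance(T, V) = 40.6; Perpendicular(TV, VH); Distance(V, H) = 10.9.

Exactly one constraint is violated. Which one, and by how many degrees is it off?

Perpendicular(TV, VH) — off by 6.70°.

U = (0.00, 0.00) ✓; UT at -63.20° ✓; |UT| = 21.50 ✓; ∠UTV = 126.3° ✓; |TV| = 40.60 ✓; ∠(TV, VH) = 83.30° ✗; |VH| = 10.90 ✓.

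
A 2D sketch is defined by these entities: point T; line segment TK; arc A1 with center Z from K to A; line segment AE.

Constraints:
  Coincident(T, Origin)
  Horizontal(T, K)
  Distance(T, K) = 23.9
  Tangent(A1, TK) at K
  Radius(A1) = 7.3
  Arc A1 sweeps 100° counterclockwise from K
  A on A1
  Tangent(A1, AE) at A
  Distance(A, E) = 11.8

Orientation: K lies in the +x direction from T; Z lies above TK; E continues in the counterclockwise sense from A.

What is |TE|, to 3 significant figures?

35.4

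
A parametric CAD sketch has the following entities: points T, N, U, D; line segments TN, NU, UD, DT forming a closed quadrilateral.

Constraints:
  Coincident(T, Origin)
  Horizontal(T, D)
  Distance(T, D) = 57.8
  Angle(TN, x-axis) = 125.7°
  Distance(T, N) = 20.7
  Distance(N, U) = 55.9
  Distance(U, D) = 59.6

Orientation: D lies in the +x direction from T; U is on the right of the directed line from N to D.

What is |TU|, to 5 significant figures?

36.044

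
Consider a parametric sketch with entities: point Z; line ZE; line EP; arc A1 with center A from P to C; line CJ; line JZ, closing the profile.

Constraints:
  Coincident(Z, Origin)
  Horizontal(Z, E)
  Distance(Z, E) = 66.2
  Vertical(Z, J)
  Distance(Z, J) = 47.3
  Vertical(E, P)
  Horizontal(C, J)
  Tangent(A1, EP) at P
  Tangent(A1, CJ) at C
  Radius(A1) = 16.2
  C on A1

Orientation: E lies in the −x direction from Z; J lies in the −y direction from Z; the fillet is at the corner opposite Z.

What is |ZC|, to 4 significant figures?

68.83

The virtual corner opposite Z is at (-66.20, -47.30). Tangency of A1 to EP means the radius AP is perpendicular to EP and A1 meets CJ tangentially, so AC is at right angles to CJ, with radius 16.2, so the center A sits 16.2 in from both sides at A = (-50.00, -31.10). That places the tangent points at P = (-66.20, -31.10) on EP and C = (-50.00, -47.30) on CJ. Then |ZC| = |C − Z| = 68.83.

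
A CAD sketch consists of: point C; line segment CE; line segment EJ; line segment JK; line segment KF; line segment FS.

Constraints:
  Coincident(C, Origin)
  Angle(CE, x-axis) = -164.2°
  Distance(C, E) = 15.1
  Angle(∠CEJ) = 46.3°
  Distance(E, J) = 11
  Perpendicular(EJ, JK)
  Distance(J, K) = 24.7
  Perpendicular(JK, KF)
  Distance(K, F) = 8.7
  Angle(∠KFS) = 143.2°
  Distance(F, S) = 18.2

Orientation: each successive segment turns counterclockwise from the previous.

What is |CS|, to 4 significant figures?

22.89

C is at the origin; CE runs at -164.2° with length 15.1, so E = (-14.53, -4.111). ∠CEJ = 46.3° gives EJ at -30.50° from the x-axis; with |EJ| = 11.0, J = (-5.052, -9.694). EJ ⟂ JK, so JK runs at 59.50°; with |JK| = 24.7, K = (7.485, 11.59). The perpendicularity gives KF at right angles to JK, so KF runs at 149.5°; with |KF| = 8.7, F = (-0.01155, 16.00). ∠KFS = 143.2° gives FS at -173.7° from the x-axis; with |FS| = 18.2, S = (-18.10, 14.01). Then |CS| = |S − C| = 22.89.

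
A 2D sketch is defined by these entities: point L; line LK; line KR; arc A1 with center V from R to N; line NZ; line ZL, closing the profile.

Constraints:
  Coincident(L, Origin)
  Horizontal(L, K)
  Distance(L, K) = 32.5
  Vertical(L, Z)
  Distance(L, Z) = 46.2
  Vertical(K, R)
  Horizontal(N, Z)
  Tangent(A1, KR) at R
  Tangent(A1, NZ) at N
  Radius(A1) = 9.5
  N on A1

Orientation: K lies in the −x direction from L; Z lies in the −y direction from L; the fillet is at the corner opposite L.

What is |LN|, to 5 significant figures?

51.609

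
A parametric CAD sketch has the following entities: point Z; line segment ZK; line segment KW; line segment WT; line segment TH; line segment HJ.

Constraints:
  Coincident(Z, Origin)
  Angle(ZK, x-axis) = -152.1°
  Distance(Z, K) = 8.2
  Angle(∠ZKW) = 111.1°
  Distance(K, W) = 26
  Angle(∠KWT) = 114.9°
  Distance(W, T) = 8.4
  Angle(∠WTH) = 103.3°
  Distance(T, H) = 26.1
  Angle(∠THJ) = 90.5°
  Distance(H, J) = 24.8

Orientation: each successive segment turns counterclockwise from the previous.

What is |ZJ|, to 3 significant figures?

4.79

Z is at the origin; ZK runs at -152.1° with length 8.2, so K = (-7.25, -3.84). ∠ZKW = 111.1° gives KW at -83.2° from the x-axis; with |KW| = 26.0, W = (-4.17, -29.7). ∠KWT = 114.9° gives WT at -18.1° from the x-axis; with |WT| = 8.4, T = (3.82, -32.3). ∠WTH = 103.3° gives TH at 58.6° from the x-axis; with |TH| = 26.1, H = (17.4, -9.99). ∠THJ = 90.5° gives HJ at 148° from the x-axis; with |HJ| = 24.8, J = (-3.64, 3.12). Then |ZJ| = |J − Z| = 4.79.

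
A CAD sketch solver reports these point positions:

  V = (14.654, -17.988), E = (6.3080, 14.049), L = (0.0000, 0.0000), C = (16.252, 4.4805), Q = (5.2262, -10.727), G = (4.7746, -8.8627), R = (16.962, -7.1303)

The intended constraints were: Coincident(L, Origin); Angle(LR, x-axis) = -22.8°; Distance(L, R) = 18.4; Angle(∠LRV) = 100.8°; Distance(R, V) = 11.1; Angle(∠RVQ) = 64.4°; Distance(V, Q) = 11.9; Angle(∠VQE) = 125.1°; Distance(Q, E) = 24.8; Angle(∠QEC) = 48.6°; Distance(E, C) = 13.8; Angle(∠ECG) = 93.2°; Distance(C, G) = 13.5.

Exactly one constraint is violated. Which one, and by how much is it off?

Distance(C, G) = 13.5 — off by 4.10.

L = (0.00, 0.00) ✓; LR at -22.80° ✓; |LR| = 18.40 ✓; ∠LRV = 100.8° ✓; |RV| = 11.10 ✓; ∠RVQ = 64.40° ✓; |VQ| = 11.90 ✓; ∠VQE = 125.1° ✓; |QE| = 24.80 ✓; ∠QEC = 48.60° ✓; |EC| = 13.80 ✓; ∠ECG = 93.20° ✓; |CG| = 17.60 ✗.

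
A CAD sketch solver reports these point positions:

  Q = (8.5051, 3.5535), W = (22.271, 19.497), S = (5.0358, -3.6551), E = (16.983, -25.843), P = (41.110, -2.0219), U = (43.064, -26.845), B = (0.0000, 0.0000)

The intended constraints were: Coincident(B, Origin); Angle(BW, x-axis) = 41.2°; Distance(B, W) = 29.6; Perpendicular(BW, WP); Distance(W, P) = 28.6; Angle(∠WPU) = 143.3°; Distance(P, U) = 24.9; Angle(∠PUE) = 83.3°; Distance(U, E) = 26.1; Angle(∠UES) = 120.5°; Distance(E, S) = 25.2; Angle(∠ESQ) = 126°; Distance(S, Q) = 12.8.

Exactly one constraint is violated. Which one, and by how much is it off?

Distance(S, Q) = 12.8 — off by 4.80.

B = (0.00, 0.00) ✓; BW at 41.20° ✓; |BW| = 29.60 ✓; ∠(BW, WP) = 90.00° ✓; |WP| = 28.60 ✓; ∠WPU = 143.3° ✓; |PU| = 24.90 ✓; ∠PUE = 83.30° ✓; |UE| = 26.10 ✓; ∠UES = 120.5° ✓; |ES| = 25.20 ✓; ∠ESQ = 126.0° ✓; |SQ| = 8.000 ✗.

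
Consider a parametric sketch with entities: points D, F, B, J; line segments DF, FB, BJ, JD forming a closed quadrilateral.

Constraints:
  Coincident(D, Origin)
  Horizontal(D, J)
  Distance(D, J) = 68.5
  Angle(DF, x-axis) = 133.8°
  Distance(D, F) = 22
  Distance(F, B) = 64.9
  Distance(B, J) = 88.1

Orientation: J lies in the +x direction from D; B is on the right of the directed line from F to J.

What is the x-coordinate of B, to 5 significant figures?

-5.2162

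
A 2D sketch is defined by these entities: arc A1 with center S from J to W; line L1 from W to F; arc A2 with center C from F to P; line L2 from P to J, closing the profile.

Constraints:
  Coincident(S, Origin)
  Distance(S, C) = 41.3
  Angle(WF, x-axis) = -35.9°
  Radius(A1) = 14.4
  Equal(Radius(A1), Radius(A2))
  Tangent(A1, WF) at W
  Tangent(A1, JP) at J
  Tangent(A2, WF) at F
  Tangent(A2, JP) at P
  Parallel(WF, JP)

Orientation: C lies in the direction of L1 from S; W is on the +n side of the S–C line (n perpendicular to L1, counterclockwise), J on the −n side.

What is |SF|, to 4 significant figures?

43.74

The slot axis is L1's direction at -35.9°, so u = (cos -35.9°, sin -35.9°) = (0.8100, -0.5864) and n = (−sin -35.9°, cos -35.9°) = (0.5864, 0.8100). S is at the origin and C lies 41.3 along u from S, so C = 41.3·u = (33.45, -24.22). Tangency of A1 to both parallel lines with radius 14.4 puts W and J at S ± 14.4·n: W = (8.444, 11.66), J = (-8.444, -11.66). Equal radii place F and P the same way about C: F = C + 14.4·n = (41.90, -12.55), P = C − 14.4·n = (25.01, -35.88). Then |SF| = |F − S| = 43.74.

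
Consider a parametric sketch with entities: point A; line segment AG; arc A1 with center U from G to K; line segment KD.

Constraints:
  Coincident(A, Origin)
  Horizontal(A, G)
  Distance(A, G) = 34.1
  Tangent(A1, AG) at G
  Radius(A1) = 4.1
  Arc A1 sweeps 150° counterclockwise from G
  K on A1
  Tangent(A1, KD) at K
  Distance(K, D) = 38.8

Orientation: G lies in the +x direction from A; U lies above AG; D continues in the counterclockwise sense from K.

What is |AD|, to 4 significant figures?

27.17

A is at the origin; A and G share the same y with |AG| = 34.1 and G on the +x side, so G = (34.10, 0.000). Tangency of A1 to AG means the radius UG is perpendicular to AG, so U = G + (0, 4.1) = (34.10, 4.100). On A1, G sits at bearing -90° from U; a 150° counterclockwise sweep puts K at bearing 60°, so K = U + 4.1·(cos 60°, sin 60°) = (36.15, 7.651). A1 meets KD tangentially, so UK is at right angles to KD, so KD runs along (−sin 60°, cos 60°); with |KD| = 38.8, D = (2.548, 27.05). Then |AD| = |D − A| = 27.17.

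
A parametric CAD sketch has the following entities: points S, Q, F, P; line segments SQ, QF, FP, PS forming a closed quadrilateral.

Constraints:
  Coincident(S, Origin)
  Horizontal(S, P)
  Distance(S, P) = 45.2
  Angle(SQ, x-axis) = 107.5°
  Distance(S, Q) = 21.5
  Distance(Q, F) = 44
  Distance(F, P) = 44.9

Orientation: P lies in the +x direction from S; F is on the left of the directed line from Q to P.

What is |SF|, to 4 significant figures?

53.10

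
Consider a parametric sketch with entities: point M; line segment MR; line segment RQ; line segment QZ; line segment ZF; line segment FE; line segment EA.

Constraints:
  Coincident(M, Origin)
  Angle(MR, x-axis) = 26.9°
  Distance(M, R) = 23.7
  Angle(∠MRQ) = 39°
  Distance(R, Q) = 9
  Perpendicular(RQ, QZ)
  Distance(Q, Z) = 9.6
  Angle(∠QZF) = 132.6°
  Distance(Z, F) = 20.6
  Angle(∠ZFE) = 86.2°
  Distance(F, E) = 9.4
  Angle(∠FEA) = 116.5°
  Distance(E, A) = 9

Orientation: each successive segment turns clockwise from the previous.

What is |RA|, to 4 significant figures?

11.55

M is at the origin; MR runs at 26.9° with length 23.7, so R = (21.14, 10.72). ∠MRQ = 39.0° gives RQ at -114.1° from the x-axis; with |RQ| = 9.0, Q = (17.46, 2.507). RQ ⟂ QZ, so QZ runs at 155.9°; with |QZ| = 9.6, Z = (8.697, 6.427). ∠QZF = 132.6° gives ZF at 108.5° from the x-axis; with |ZF| = 20.6, F = (2.161, 25.96). ∠ZFE = 86.2° gives FE at 14.70° from the x-axis; with |FE| = 9.4, E = (11.25, 28.35). ∠FEA = 116.5° gives EA at -48.80° from the x-axis; with |EA| = 9.0, A = (17.18, 21.58). Then |RA| = |A − R| = 11.55.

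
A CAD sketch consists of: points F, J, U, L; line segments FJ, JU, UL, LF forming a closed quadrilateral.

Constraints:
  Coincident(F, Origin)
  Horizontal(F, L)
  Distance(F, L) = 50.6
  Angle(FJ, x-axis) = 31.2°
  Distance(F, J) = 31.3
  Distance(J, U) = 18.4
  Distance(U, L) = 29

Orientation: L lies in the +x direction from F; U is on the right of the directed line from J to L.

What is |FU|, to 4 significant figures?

21.69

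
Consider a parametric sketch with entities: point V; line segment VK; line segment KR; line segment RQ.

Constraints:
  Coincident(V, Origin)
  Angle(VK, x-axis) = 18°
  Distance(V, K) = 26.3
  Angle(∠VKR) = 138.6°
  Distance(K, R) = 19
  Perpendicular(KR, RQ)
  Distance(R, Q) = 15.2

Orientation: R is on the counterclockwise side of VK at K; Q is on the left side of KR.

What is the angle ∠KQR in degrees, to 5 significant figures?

51.340°

∠VKR = 138.6°, so KR runs at 18.0° + (180° − 138.6°) = 59.400° from the x-axis; with |KR| = 19.0, R = K + 19.0·(cos 59.400°, sin 59.400°) = (34.685, 24.481). The perpendicularity gives RQ at right angles to KR; with |RQ| = 15.2 on the left of KR, Q = R + 15.2·(-0.86074, 0.50904) = (21.601, 32.219). Then cos ∠KQR = QK·QR / (|QK||QR|), giving 51.340°.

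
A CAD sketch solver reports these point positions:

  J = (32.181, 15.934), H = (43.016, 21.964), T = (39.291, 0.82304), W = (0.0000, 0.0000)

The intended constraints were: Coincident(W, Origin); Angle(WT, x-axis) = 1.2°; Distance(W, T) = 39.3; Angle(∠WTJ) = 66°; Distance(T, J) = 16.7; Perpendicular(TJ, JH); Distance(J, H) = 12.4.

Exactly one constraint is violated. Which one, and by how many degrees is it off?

Perpendicular(TJ, JH) — off by 3.90°.

W = (0.00, 0.00) ✓; WT at 1.200° ✓; |WT| = 39.30 ✓; ∠WTJ = 66.00° ✓; |TJ| = 16.70 ✓; ∠(TJ, JH) = 86.10° ✗; |JH| = 12.40 ✓.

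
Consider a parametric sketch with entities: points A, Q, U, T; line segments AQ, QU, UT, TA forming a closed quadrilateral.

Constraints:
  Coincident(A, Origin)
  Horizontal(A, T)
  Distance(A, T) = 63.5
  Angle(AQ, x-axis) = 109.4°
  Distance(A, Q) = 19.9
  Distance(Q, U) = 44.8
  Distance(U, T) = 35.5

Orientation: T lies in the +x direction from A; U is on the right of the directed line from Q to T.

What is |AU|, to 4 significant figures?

30.20

A is at the origin; A and T share the same y with |AT| = 63.5 and T in +x, so T = (63.5, 0). AQ runs at 109.4° with |AQ| = 19.9, so Q = (-6.610, 18.77). U is determined by |QU| = 44.8 and |UT| = 35.5 together: it lies at the intersection of circle(Q, 44.8) and circle(T, 35.5). With |QT| = 72.58, the foot of the radical line on QT is 41.43 from Q and the perpendicular offset is √(44.8² − 41.43²) = 17.04. Taking the right-of-QT solution: U = (29.01, -8.402).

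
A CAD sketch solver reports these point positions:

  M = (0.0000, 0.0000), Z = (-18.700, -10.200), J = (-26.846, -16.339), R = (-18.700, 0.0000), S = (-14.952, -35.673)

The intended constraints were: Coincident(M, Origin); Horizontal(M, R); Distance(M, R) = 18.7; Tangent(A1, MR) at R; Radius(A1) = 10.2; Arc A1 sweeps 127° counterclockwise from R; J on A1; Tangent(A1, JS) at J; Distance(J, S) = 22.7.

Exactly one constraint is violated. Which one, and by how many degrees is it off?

Tangent(A1, JS) at J — off by 5.40°.

M = (0.00, 0.00) ✓; M.y = 0.00, R.y = 0.00 ✓; |MR| = 18.70 ✓; ∠(ZR, RM) = 90.00° ✓; |ZR| = 10.20 ✓; bearing(Z→J) − bearing(Z→R) = 127.0° ✓; |ZJ| = 10.20 ✓; ∠(ZJ, JS) = 95.40° ✗; |JS| = 22.70 ✓.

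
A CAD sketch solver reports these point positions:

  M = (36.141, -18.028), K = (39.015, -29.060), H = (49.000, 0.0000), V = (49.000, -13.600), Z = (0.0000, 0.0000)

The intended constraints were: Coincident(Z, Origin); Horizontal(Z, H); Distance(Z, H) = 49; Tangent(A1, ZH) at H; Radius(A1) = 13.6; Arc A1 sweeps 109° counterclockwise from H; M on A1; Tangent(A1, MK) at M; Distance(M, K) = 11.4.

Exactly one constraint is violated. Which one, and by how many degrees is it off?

Tangent(A1, MK) at M — off by 4.40°.

Z = (0.00, 0.00) ✓; Z.y = 0.00, H.y = 0.00 ✓; |ZH| = 49.00 ✓; ∠(VH, HZ) = 90.00° ✓; |VH| = 13.60 ✓; bearing(V→M) − bearing(V→H) = 109.0° ✓; |VM| = 13.60 ✓; ∠(VM, MK) = 94.40° ✗; |MK| = 11.40 ✓.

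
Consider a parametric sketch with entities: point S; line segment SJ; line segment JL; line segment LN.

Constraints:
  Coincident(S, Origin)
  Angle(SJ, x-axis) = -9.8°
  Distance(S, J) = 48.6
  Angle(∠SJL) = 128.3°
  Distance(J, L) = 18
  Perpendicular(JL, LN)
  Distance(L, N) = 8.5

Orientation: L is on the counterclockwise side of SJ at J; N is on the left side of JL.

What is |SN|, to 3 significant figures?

56.5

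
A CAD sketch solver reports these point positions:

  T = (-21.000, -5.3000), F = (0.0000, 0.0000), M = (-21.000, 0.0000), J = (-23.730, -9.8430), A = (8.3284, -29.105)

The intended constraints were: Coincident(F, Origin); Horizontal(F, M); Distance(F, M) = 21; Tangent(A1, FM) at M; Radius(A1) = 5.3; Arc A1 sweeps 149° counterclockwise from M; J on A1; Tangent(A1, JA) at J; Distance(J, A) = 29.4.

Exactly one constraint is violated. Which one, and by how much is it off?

Distance(J, A) = 29.4 — off by 8.00.

F = (0.00, 0.00) ✓; F.y = 0.00, M.y = 0.00 ✓; |FM| = 21.00 ✓; ∠(TM, MF) = 90.00° ✓; |TM| = 5.300 ✓; bearing(T→J) − bearing(T→M) = 149.0° ✓; |TJ| = 5.300 ✓; ∠(TJ, JA) = 90.00° ✓; |JA| = 37.40 ✗.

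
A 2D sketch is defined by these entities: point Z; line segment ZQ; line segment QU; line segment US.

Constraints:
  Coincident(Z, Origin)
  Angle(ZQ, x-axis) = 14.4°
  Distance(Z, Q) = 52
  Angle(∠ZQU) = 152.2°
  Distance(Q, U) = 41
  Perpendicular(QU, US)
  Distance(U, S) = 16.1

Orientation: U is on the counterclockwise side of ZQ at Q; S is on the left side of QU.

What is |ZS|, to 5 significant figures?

87.379

∠ZQU = 152.2°, so QU runs at 14.4° + (180° − 152.2°) = 42.200° from the x-axis; with |QU| = 41.0, U = Q + 41.0·(cos 42.200°, sin 42.200°) = (80.739, 40.472). The perpendicularity gives US at right angles to QU; with |US| = 16.1 on the left of QU, S = U + 16.1·(-0.67172, 0.74080) = (69.925, 52.399). Then |ZS| = |S − Z| = 87.379.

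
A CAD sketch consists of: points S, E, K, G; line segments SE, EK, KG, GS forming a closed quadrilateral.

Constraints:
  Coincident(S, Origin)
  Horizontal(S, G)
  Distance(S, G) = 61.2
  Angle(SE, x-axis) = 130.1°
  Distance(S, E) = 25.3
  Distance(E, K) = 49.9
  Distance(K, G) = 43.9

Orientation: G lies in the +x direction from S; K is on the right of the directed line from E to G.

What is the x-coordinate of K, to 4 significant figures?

19.93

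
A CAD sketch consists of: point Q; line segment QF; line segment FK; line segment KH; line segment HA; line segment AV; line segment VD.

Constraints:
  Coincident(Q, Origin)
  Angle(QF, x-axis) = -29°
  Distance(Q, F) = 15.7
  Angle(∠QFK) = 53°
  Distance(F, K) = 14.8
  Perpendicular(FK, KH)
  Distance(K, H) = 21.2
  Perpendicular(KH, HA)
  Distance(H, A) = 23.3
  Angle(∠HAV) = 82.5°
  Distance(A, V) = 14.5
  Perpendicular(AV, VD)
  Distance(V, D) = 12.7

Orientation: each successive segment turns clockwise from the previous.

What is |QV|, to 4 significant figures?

17.04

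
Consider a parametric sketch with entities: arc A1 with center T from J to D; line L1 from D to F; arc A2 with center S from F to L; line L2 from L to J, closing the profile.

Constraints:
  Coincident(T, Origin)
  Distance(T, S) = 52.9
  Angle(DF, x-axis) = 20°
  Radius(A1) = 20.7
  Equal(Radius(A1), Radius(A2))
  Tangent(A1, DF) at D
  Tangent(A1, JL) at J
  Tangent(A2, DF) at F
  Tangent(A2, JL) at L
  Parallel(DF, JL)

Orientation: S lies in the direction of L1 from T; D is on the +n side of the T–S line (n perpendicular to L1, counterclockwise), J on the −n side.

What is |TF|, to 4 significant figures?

56.81

The slot axis is L1's direction at 20.0°, so u = (cos 20.0°, sin 20.0°) = (0.9397, 0.3420) and n = (−sin 20.0°, cos 20.0°) = (-0.3420, 0.9397). T is at the origin and S lies 52.9 along u from T, so S = 52.9·u = (49.71, 18.09). Tangency of A1 to both parallel lines with radius 20.7 puts D and J at T ± 20.7·n: D = (-7.080, 19.45), J = (7.080, -19.45). Equal radii place F and L the same way about S: F = S + 20.7·n = (42.63, 37.54), L = S − 20.7·n = (56.79, -1.359). Then |TF| = |F − T| = 56.81.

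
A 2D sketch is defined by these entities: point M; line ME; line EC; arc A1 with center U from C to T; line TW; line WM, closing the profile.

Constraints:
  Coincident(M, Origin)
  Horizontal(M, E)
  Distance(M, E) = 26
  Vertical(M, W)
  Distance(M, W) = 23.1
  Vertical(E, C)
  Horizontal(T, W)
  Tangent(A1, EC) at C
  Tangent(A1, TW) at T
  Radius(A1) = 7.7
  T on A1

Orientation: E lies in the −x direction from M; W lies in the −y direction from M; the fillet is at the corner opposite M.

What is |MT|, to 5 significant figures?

29.470

The virtual corner opposite M is at (-26.000, -23.100). Tangency of A1 to EC means the radius UC is perpendicular to EC and since A1 is tangent to TW there, UT ⟂ TW, with radius 7.7, so the center U sits 7.7 in from both sides at U = (-18.300, -15.400). That places the tangent points at C = (-26.000, -15.400) on EC and T = (-18.300, -23.100) on TW. Then |MT| = |T − M| = 29.470.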